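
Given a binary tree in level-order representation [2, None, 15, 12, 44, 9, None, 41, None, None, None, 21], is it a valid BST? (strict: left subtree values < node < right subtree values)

Level-order array: [2, None, 15, 12, 44, 9, None, 41, None, None, None, 21]
Validate using subtree bounds (lo, hi): at each node, require lo < value < hi,
then recurse left with hi=value and right with lo=value.
Preorder trace (stopping at first violation):
  at node 2 with bounds (-inf, +inf): OK
  at node 15 with bounds (2, +inf): OK
  at node 12 with bounds (2, 15): OK
  at node 9 with bounds (2, 12): OK
  at node 44 with bounds (15, +inf): OK
  at node 41 with bounds (15, 44): OK
  at node 21 with bounds (15, 41): OK
No violation found at any node.
Result: Valid BST


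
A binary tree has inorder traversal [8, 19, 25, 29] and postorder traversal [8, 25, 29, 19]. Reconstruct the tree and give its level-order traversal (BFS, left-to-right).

Inorder:   [8, 19, 25, 29]
Postorder: [8, 25, 29, 19]
Algorithm: postorder visits root last, so walk postorder right-to-left;
each value is the root of the current inorder slice — split it at that
value, recurse on the right subtree first, then the left.
Recursive splits:
  root=19; inorder splits into left=[8], right=[25, 29]
  root=29; inorder splits into left=[25], right=[]
  root=25; inorder splits into left=[], right=[]
  root=8; inorder splits into left=[], right=[]
Reconstructed level-order: [19, 8, 29, 25]


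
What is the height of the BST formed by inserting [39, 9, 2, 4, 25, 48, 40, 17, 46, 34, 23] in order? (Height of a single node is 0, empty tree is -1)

Insertion order: [39, 9, 2, 4, 25, 48, 40, 17, 46, 34, 23]
Tree (level-order array): [39, 9, 48, 2, 25, 40, None, None, 4, 17, 34, None, 46, None, None, None, 23]
Compute height bottom-up (empty subtree = -1):
  height(4) = 1 + max(-1, -1) = 0
  height(2) = 1 + max(-1, 0) = 1
  height(23) = 1 + max(-1, -1) = 0
  height(17) = 1 + max(-1, 0) = 1
  height(34) = 1 + max(-1, -1) = 0
  height(25) = 1 + max(1, 0) = 2
  height(9) = 1 + max(1, 2) = 3
  height(46) = 1 + max(-1, -1) = 0
  height(40) = 1 + max(-1, 0) = 1
  height(48) = 1 + max(1, -1) = 2
  height(39) = 1 + max(3, 2) = 4
Height = 4


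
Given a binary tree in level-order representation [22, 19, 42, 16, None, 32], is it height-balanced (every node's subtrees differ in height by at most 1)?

Tree (level-order array): [22, 19, 42, 16, None, 32]
Definition: a tree is height-balanced if, at every node, |h(left) - h(right)| <= 1 (empty subtree has height -1).
Bottom-up per-node check:
  node 16: h_left=-1, h_right=-1, diff=0 [OK], height=0
  node 19: h_left=0, h_right=-1, diff=1 [OK], height=1
  node 32: h_left=-1, h_right=-1, diff=0 [OK], height=0
  node 42: h_left=0, h_right=-1, diff=1 [OK], height=1
  node 22: h_left=1, h_right=1, diff=0 [OK], height=2
All nodes satisfy the balance condition.
Result: Balanced


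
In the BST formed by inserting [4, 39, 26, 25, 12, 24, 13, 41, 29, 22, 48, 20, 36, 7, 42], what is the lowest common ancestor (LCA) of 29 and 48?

Tree insertion order: [4, 39, 26, 25, 12, 24, 13, 41, 29, 22, 48, 20, 36, 7, 42]
Tree (level-order array): [4, None, 39, 26, 41, 25, 29, None, 48, 12, None, None, 36, 42, None, 7, 24, None, None, None, None, None, None, 13, None, None, 22, 20]
In a BST, the LCA of p=29, q=48 is the first node v on the
root-to-leaf path with p <= v <= q (go left if both < v, right if both > v).
Walk from root:
  at 4: both 29 and 48 > 4, go right
  at 39: 29 <= 39 <= 48, this is the LCA
LCA = 39


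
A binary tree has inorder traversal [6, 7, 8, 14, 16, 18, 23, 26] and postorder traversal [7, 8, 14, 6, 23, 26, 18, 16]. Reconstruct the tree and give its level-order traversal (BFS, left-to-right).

Inorder:   [6, 7, 8, 14, 16, 18, 23, 26]
Postorder: [7, 8, 14, 6, 23, 26, 18, 16]
Algorithm: postorder visits root last, so walk postorder right-to-left;
each value is the root of the current inorder slice — split it at that
value, recurse on the right subtree first, then the left.
Recursive splits:
  root=16; inorder splits into left=[6, 7, 8, 14], right=[18, 23, 26]
  root=18; inorder splits into left=[], right=[23, 26]
  root=26; inorder splits into left=[23], right=[]
  root=23; inorder splits into left=[], right=[]
  root=6; inorder splits into left=[], right=[7, 8, 14]
  root=14; inorder splits into left=[7, 8], right=[]
  root=8; inorder splits into left=[7], right=[]
  root=7; inorder splits into left=[], right=[]
Reconstructed level-order: [16, 6, 18, 14, 26, 8, 23, 7]


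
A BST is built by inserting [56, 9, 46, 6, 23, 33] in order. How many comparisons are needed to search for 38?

Search path for 38: 56 -> 9 -> 46 -> 23 -> 33
Found: False
Comparisons: 5


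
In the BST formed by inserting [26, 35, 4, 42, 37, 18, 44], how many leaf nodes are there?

Tree built from: [26, 35, 4, 42, 37, 18, 44]
Tree (level-order array): [26, 4, 35, None, 18, None, 42, None, None, 37, 44]
Rule: A leaf has 0 children.
Per-node child counts:
  node 26: 2 child(ren)
  node 4: 1 child(ren)
  node 18: 0 child(ren)
  node 35: 1 child(ren)
  node 42: 2 child(ren)
  node 37: 0 child(ren)
  node 44: 0 child(ren)
Matching nodes: [18, 37, 44]
Count of leaf nodes: 3


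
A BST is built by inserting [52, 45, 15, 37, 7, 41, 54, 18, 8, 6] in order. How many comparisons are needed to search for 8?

Search path for 8: 52 -> 45 -> 15 -> 7 -> 8
Found: True
Comparisons: 5


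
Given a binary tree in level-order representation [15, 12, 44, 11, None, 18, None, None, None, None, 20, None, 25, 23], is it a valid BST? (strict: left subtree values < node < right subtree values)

Level-order array: [15, 12, 44, 11, None, 18, None, None, None, None, 20, None, 25, 23]
Validate using subtree bounds (lo, hi): at each node, require lo < value < hi,
then recurse left with hi=value and right with lo=value.
Preorder trace (stopping at first violation):
  at node 15 with bounds (-inf, +inf): OK
  at node 12 with bounds (-inf, 15): OK
  at node 11 with bounds (-inf, 12): OK
  at node 44 with bounds (15, +inf): OK
  at node 18 with bounds (15, 44): OK
  at node 20 with bounds (18, 44): OK
  at node 25 with bounds (20, 44): OK
  at node 23 with bounds (20, 25): OK
No violation found at any node.
Result: Valid BST


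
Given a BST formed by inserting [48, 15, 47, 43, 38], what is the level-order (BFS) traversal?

Tree insertion order: [48, 15, 47, 43, 38]
Tree (level-order array): [48, 15, None, None, 47, 43, None, 38]
BFS from the root, enqueuing left then right child of each popped node:
  queue [48] -> pop 48, enqueue [15], visited so far: [48]
  queue [15] -> pop 15, enqueue [47], visited so far: [48, 15]
  queue [47] -> pop 47, enqueue [43], visited so far: [48, 15, 47]
  queue [43] -> pop 43, enqueue [38], visited so far: [48, 15, 47, 43]
  queue [38] -> pop 38, enqueue [none], visited so far: [48, 15, 47, 43, 38]
Result: [48, 15, 47, 43, 38]


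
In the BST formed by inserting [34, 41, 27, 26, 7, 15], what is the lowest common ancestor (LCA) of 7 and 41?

Tree insertion order: [34, 41, 27, 26, 7, 15]
Tree (level-order array): [34, 27, 41, 26, None, None, None, 7, None, None, 15]
In a BST, the LCA of p=7, q=41 is the first node v on the
root-to-leaf path with p <= v <= q (go left if both < v, right if both > v).
Walk from root:
  at 34: 7 <= 34 <= 41, this is the LCA
LCA = 34


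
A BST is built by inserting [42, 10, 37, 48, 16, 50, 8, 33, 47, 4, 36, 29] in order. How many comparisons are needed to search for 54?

Search path for 54: 42 -> 48 -> 50
Found: False
Comparisons: 3


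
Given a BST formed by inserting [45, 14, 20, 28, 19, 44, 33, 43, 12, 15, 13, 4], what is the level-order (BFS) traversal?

Tree insertion order: [45, 14, 20, 28, 19, 44, 33, 43, 12, 15, 13, 4]
Tree (level-order array): [45, 14, None, 12, 20, 4, 13, 19, 28, None, None, None, None, 15, None, None, 44, None, None, 33, None, None, 43]
BFS from the root, enqueuing left then right child of each popped node:
  queue [45] -> pop 45, enqueue [14], visited so far: [45]
  queue [14] -> pop 14, enqueue [12, 20], visited so far: [45, 14]
  queue [12, 20] -> pop 12, enqueue [4, 13], visited so far: [45, 14, 12]
  queue [20, 4, 13] -> pop 20, enqueue [19, 28], visited so far: [45, 14, 12, 20]
  queue [4, 13, 19, 28] -> pop 4, enqueue [none], visited so far: [45, 14, 12, 20, 4]
  queue [13, 19, 28] -> pop 13, enqueue [none], visited so far: [45, 14, 12, 20, 4, 13]
  queue [19, 28] -> pop 19, enqueue [15], visited so far: [45, 14, 12, 20, 4, 13, 19]
  queue [28, 15] -> pop 28, enqueue [44], visited so far: [45, 14, 12, 20, 4, 13, 19, 28]
  queue [15, 44] -> pop 15, enqueue [none], visited so far: [45, 14, 12, 20, 4, 13, 19, 28, 15]
  queue [44] -> pop 44, enqueue [33], visited so far: [45, 14, 12, 20, 4, 13, 19, 28, 15, 44]
  queue [33] -> pop 33, enqueue [43], visited so far: [45, 14, 12, 20, 4, 13, 19, 28, 15, 44, 33]
  queue [43] -> pop 43, enqueue [none], visited so far: [45, 14, 12, 20, 4, 13, 19, 28, 15, 44, 33, 43]
Result: [45, 14, 12, 20, 4, 13, 19, 28, 15, 44, 33, 43]


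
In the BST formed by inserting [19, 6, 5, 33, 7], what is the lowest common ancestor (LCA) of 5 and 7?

Tree insertion order: [19, 6, 5, 33, 7]
Tree (level-order array): [19, 6, 33, 5, 7]
In a BST, the LCA of p=5, q=7 is the first node v on the
root-to-leaf path with p <= v <= q (go left if both < v, right if both > v).
Walk from root:
  at 19: both 5 and 7 < 19, go left
  at 6: 5 <= 6 <= 7, this is the LCA
LCA = 6


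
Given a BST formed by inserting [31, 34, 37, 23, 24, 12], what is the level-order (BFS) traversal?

Tree insertion order: [31, 34, 37, 23, 24, 12]
Tree (level-order array): [31, 23, 34, 12, 24, None, 37]
BFS from the root, enqueuing left then right child of each popped node:
  queue [31] -> pop 31, enqueue [23, 34], visited so far: [31]
  queue [23, 34] -> pop 23, enqueue [12, 24], visited so far: [31, 23]
  queue [34, 12, 24] -> pop 34, enqueue [37], visited so far: [31, 23, 34]
  queue [12, 24, 37] -> pop 12, enqueue [none], visited so far: [31, 23, 34, 12]
  queue [24, 37] -> pop 24, enqueue [none], visited so far: [31, 23, 34, 12, 24]
  queue [37] -> pop 37, enqueue [none], visited so far: [31, 23, 34, 12, 24, 37]
Result: [31, 23, 34, 12, 24, 37]


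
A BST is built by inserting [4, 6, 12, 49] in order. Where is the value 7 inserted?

Starting tree (level order): [4, None, 6, None, 12, None, 49]
Insertion path: 4 -> 6 -> 12
Result: insert 7 as left child of 12
Final tree (level order): [4, None, 6, None, 12, 7, 49]


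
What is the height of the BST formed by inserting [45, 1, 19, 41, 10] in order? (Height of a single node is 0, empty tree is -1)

Insertion order: [45, 1, 19, 41, 10]
Tree (level-order array): [45, 1, None, None, 19, 10, 41]
Compute height bottom-up (empty subtree = -1):
  height(10) = 1 + max(-1, -1) = 0
  height(41) = 1 + max(-1, -1) = 0
  height(19) = 1 + max(0, 0) = 1
  height(1) = 1 + max(-1, 1) = 2
  height(45) = 1 + max(2, -1) = 3
Height = 3


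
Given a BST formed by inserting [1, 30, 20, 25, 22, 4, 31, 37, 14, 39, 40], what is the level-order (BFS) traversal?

Tree insertion order: [1, 30, 20, 25, 22, 4, 31, 37, 14, 39, 40]
Tree (level-order array): [1, None, 30, 20, 31, 4, 25, None, 37, None, 14, 22, None, None, 39, None, None, None, None, None, 40]
BFS from the root, enqueuing left then right child of each popped node:
  queue [1] -> pop 1, enqueue [30], visited so far: [1]
  queue [30] -> pop 30, enqueue [20, 31], visited so far: [1, 30]
  queue [20, 31] -> pop 20, enqueue [4, 25], visited so far: [1, 30, 20]
  queue [31, 4, 25] -> pop 31, enqueue [37], visited so far: [1, 30, 20, 31]
  queue [4, 25, 37] -> pop 4, enqueue [14], visited so far: [1, 30, 20, 31, 4]
  queue [25, 37, 14] -> pop 25, enqueue [22], visited so far: [1, 30, 20, 31, 4, 25]
  queue [37, 14, 22] -> pop 37, enqueue [39], visited so far: [1, 30, 20, 31, 4, 25, 37]
  queue [14, 22, 39] -> pop 14, enqueue [none], visited so far: [1, 30, 20, 31, 4, 25, 37, 14]
  queue [22, 39] -> pop 22, enqueue [none], visited so far: [1, 30, 20, 31, 4, 25, 37, 14, 22]
  queue [39] -> pop 39, enqueue [40], visited so far: [1, 30, 20, 31, 4, 25, 37, 14, 22, 39]
  queue [40] -> pop 40, enqueue [none], visited so far: [1, 30, 20, 31, 4, 25, 37, 14, 22, 39, 40]
Result: [1, 30, 20, 31, 4, 25, 37, 14, 22, 39, 40]


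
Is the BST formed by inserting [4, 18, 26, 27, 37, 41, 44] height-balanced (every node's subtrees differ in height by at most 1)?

Tree (level-order array): [4, None, 18, None, 26, None, 27, None, 37, None, 41, None, 44]
Definition: a tree is height-balanced if, at every node, |h(left) - h(right)| <= 1 (empty subtree has height -1).
Bottom-up per-node check:
  node 44: h_left=-1, h_right=-1, diff=0 [OK], height=0
  node 41: h_left=-1, h_right=0, diff=1 [OK], height=1
  node 37: h_left=-1, h_right=1, diff=2 [FAIL (|-1-1|=2 > 1)], height=2
  node 27: h_left=-1, h_right=2, diff=3 [FAIL (|-1-2|=3 > 1)], height=3
  node 26: h_left=-1, h_right=3, diff=4 [FAIL (|-1-3|=4 > 1)], height=4
  node 18: h_left=-1, h_right=4, diff=5 [FAIL (|-1-4|=5 > 1)], height=5
  node 4: h_left=-1, h_right=5, diff=6 [FAIL (|-1-5|=6 > 1)], height=6
Node 37 violates the condition: |-1 - 1| = 2 > 1.
Result: Not balanced


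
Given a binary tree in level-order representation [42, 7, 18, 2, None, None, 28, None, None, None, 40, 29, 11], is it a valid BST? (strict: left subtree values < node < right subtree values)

Level-order array: [42, 7, 18, 2, None, None, 28, None, None, None, 40, 29, 11]
Validate using subtree bounds (lo, hi): at each node, require lo < value < hi,
then recurse left with hi=value and right with lo=value.
Preorder trace (stopping at first violation):
  at node 42 with bounds (-inf, +inf): OK
  at node 7 with bounds (-inf, 42): OK
  at node 2 with bounds (-inf, 7): OK
  at node 18 with bounds (42, +inf): VIOLATION
Node 18 violates its bound: not (42 < 18 < +inf).
Result: Not a valid BST


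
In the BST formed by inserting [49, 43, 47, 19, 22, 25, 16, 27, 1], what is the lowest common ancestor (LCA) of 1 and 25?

Tree insertion order: [49, 43, 47, 19, 22, 25, 16, 27, 1]
Tree (level-order array): [49, 43, None, 19, 47, 16, 22, None, None, 1, None, None, 25, None, None, None, 27]
In a BST, the LCA of p=1, q=25 is the first node v on the
root-to-leaf path with p <= v <= q (go left if both < v, right if both > v).
Walk from root:
  at 49: both 1 and 25 < 49, go left
  at 43: both 1 and 25 < 43, go left
  at 19: 1 <= 19 <= 25, this is the LCA
LCA = 19


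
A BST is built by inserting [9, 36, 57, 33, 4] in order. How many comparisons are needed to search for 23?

Search path for 23: 9 -> 36 -> 33
Found: False
Comparisons: 3


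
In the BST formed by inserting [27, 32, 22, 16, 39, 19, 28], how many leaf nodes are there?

Tree built from: [27, 32, 22, 16, 39, 19, 28]
Tree (level-order array): [27, 22, 32, 16, None, 28, 39, None, 19]
Rule: A leaf has 0 children.
Per-node child counts:
  node 27: 2 child(ren)
  node 22: 1 child(ren)
  node 16: 1 child(ren)
  node 19: 0 child(ren)
  node 32: 2 child(ren)
  node 28: 0 child(ren)
  node 39: 0 child(ren)
Matching nodes: [19, 28, 39]
Count of leaf nodes: 3


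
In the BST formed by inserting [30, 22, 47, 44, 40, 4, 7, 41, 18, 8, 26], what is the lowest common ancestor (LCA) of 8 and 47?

Tree insertion order: [30, 22, 47, 44, 40, 4, 7, 41, 18, 8, 26]
Tree (level-order array): [30, 22, 47, 4, 26, 44, None, None, 7, None, None, 40, None, None, 18, None, 41, 8]
In a BST, the LCA of p=8, q=47 is the first node v on the
root-to-leaf path with p <= v <= q (go left if both < v, right if both > v).
Walk from root:
  at 30: 8 <= 30 <= 47, this is the LCA
LCA = 30


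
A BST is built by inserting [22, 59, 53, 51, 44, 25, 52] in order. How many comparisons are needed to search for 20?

Search path for 20: 22
Found: False
Comparisons: 1


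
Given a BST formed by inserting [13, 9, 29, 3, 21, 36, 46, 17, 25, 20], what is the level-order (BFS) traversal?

Tree insertion order: [13, 9, 29, 3, 21, 36, 46, 17, 25, 20]
Tree (level-order array): [13, 9, 29, 3, None, 21, 36, None, None, 17, 25, None, 46, None, 20]
BFS from the root, enqueuing left then right child of each popped node:
  queue [13] -> pop 13, enqueue [9, 29], visited so far: [13]
  queue [9, 29] -> pop 9, enqueue [3], visited so far: [13, 9]
  queue [29, 3] -> pop 29, enqueue [21, 36], visited so far: [13, 9, 29]
  queue [3, 21, 36] -> pop 3, enqueue [none], visited so far: [13, 9, 29, 3]
  queue [21, 36] -> pop 21, enqueue [17, 25], visited so far: [13, 9, 29, 3, 21]
  queue [36, 17, 25] -> pop 36, enqueue [46], visited so far: [13, 9, 29, 3, 21, 36]
  queue [17, 25, 46] -> pop 17, enqueue [20], visited so far: [13, 9, 29, 3, 21, 36, 17]
  queue [25, 46, 20] -> pop 25, enqueue [none], visited so far: [13, 9, 29, 3, 21, 36, 17, 25]
  queue [46, 20] -> pop 46, enqueue [none], visited so far: [13, 9, 29, 3, 21, 36, 17, 25, 46]
  queue [20] -> pop 20, enqueue [none], visited so far: [13, 9, 29, 3, 21, 36, 17, 25, 46, 20]
Result: [13, 9, 29, 3, 21, 36, 17, 25, 46, 20]


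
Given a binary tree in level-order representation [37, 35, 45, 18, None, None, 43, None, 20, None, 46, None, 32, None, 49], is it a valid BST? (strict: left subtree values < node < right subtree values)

Level-order array: [37, 35, 45, 18, None, None, 43, None, 20, None, 46, None, 32, None, 49]
Validate using subtree bounds (lo, hi): at each node, require lo < value < hi,
then recurse left with hi=value and right with lo=value.
Preorder trace (stopping at first violation):
  at node 37 with bounds (-inf, +inf): OK
  at node 35 with bounds (-inf, 37): OK
  at node 18 with bounds (-inf, 35): OK
  at node 20 with bounds (18, 35): OK
  at node 32 with bounds (20, 35): OK
  at node 45 with bounds (37, +inf): OK
  at node 43 with bounds (45, +inf): VIOLATION
Node 43 violates its bound: not (45 < 43 < +inf).
Result: Not a valid BST


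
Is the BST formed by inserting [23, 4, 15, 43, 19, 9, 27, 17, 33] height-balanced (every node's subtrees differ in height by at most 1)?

Tree (level-order array): [23, 4, 43, None, 15, 27, None, 9, 19, None, 33, None, None, 17]
Definition: a tree is height-balanced if, at every node, |h(left) - h(right)| <= 1 (empty subtree has height -1).
Bottom-up per-node check:
  node 9: h_left=-1, h_right=-1, diff=0 [OK], height=0
  node 17: h_left=-1, h_right=-1, diff=0 [OK], height=0
  node 19: h_left=0, h_right=-1, diff=1 [OK], height=1
  node 15: h_left=0, h_right=1, diff=1 [OK], height=2
  node 4: h_left=-1, h_right=2, diff=3 [FAIL (|-1-2|=3 > 1)], height=3
  node 33: h_left=-1, h_right=-1, diff=0 [OK], height=0
  node 27: h_left=-1, h_right=0, diff=1 [OK], height=1
  node 43: h_left=1, h_right=-1, diff=2 [FAIL (|1--1|=2 > 1)], height=2
  node 23: h_left=3, h_right=2, diff=1 [OK], height=4
Node 4 violates the condition: |-1 - 2| = 3 > 1.
Result: Not balanced


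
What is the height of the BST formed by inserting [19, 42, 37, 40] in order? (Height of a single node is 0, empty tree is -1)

Insertion order: [19, 42, 37, 40]
Tree (level-order array): [19, None, 42, 37, None, None, 40]
Compute height bottom-up (empty subtree = -1):
  height(40) = 1 + max(-1, -1) = 0
  height(37) = 1 + max(-1, 0) = 1
  height(42) = 1 + max(1, -1) = 2
  height(19) = 1 + max(-1, 2) = 3
Height = 3


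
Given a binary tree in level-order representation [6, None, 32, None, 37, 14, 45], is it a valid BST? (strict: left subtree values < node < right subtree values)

Level-order array: [6, None, 32, None, 37, 14, 45]
Validate using subtree bounds (lo, hi): at each node, require lo < value < hi,
then recurse left with hi=value and right with lo=value.
Preorder trace (stopping at first violation):
  at node 6 with bounds (-inf, +inf): OK
  at node 32 with bounds (6, +inf): OK
  at node 37 with bounds (32, +inf): OK
  at node 14 with bounds (32, 37): VIOLATION
Node 14 violates its bound: not (32 < 14 < 37).
Result: Not a valid BST


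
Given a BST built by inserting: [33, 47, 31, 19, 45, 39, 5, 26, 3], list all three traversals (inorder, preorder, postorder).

Tree insertion order: [33, 47, 31, 19, 45, 39, 5, 26, 3]
Tree (level-order array): [33, 31, 47, 19, None, 45, None, 5, 26, 39, None, 3]
Inorder (L, root, R): [3, 5, 19, 26, 31, 33, 39, 45, 47]
Preorder (root, L, R): [33, 31, 19, 5, 3, 26, 47, 45, 39]
Postorder (L, R, root): [3, 5, 26, 19, 31, 39, 45, 47, 33]


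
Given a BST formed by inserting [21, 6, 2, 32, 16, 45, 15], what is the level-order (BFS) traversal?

Tree insertion order: [21, 6, 2, 32, 16, 45, 15]
Tree (level-order array): [21, 6, 32, 2, 16, None, 45, None, None, 15]
BFS from the root, enqueuing left then right child of each popped node:
  queue [21] -> pop 21, enqueue [6, 32], visited so far: [21]
  queue [6, 32] -> pop 6, enqueue [2, 16], visited so far: [21, 6]
  queue [32, 2, 16] -> pop 32, enqueue [45], visited so far: [21, 6, 32]
  queue [2, 16, 45] -> pop 2, enqueue [none], visited so far: [21, 6, 32, 2]
  queue [16, 45] -> pop 16, enqueue [15], visited so far: [21, 6, 32, 2, 16]
  queue [45, 15] -> pop 45, enqueue [none], visited so far: [21, 6, 32, 2, 16, 45]
  queue [15] -> pop 15, enqueue [none], visited so far: [21, 6, 32, 2, 16, 45, 15]
Result: [21, 6, 32, 2, 16, 45, 15]


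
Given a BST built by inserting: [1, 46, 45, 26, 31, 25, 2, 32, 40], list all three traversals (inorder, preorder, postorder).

Tree insertion order: [1, 46, 45, 26, 31, 25, 2, 32, 40]
Tree (level-order array): [1, None, 46, 45, None, 26, None, 25, 31, 2, None, None, 32, None, None, None, 40]
Inorder (L, root, R): [1, 2, 25, 26, 31, 32, 40, 45, 46]
Preorder (root, L, R): [1, 46, 45, 26, 25, 2, 31, 32, 40]
Postorder (L, R, root): [2, 25, 40, 32, 31, 26, 45, 46, 1]


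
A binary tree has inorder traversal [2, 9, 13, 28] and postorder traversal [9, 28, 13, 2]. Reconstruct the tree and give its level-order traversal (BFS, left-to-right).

Inorder:   [2, 9, 13, 28]
Postorder: [9, 28, 13, 2]
Algorithm: postorder visits root last, so walk postorder right-to-left;
each value is the root of the current inorder slice — split it at that
value, recurse on the right subtree first, then the left.
Recursive splits:
  root=2; inorder splits into left=[], right=[9, 13, 28]
  root=13; inorder splits into left=[9], right=[28]
  root=28; inorder splits into left=[], right=[]
  root=9; inorder splits into left=[], right=[]
Reconstructed level-order: [2, 13, 9, 28]


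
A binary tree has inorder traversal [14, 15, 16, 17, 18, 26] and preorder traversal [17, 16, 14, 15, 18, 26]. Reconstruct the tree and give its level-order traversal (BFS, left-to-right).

Inorder:  [14, 15, 16, 17, 18, 26]
Preorder: [17, 16, 14, 15, 18, 26]
Algorithm: preorder visits root first, so consume preorder in order;
for each root, split the current inorder slice at that value into
left-subtree inorder and right-subtree inorder, then recurse.
Recursive splits:
  root=17; inorder splits into left=[14, 15, 16], right=[18, 26]
  root=16; inorder splits into left=[14, 15], right=[]
  root=14; inorder splits into left=[], right=[15]
  root=15; inorder splits into left=[], right=[]
  root=18; inorder splits into left=[], right=[26]
  root=26; inorder splits into left=[], right=[]
Reconstructed level-order: [17, 16, 18, 14, 26, 15]


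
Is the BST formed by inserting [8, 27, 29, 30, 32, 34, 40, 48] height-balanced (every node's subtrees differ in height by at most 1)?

Tree (level-order array): [8, None, 27, None, 29, None, 30, None, 32, None, 34, None, 40, None, 48]
Definition: a tree is height-balanced if, at every node, |h(left) - h(right)| <= 1 (empty subtree has height -1).
Bottom-up per-node check:
  node 48: h_left=-1, h_right=-1, diff=0 [OK], height=0
  node 40: h_left=-1, h_right=0, diff=1 [OK], height=1
  node 34: h_left=-1, h_right=1, diff=2 [FAIL (|-1-1|=2 > 1)], height=2
  node 32: h_left=-1, h_right=2, diff=3 [FAIL (|-1-2|=3 > 1)], height=3
  node 30: h_left=-1, h_right=3, diff=4 [FAIL (|-1-3|=4 > 1)], height=4
  node 29: h_left=-1, h_right=4, diff=5 [FAIL (|-1-4|=5 > 1)], height=5
  node 27: h_left=-1, h_right=5, diff=6 [FAIL (|-1-5|=6 > 1)], height=6
  node 8: h_left=-1, h_right=6, diff=7 [FAIL (|-1-6|=7 > 1)], height=7
Node 34 violates the condition: |-1 - 1| = 2 > 1.
Result: Not balanced


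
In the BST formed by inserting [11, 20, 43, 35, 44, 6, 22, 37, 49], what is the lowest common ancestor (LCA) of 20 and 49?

Tree insertion order: [11, 20, 43, 35, 44, 6, 22, 37, 49]
Tree (level-order array): [11, 6, 20, None, None, None, 43, 35, 44, 22, 37, None, 49]
In a BST, the LCA of p=20, q=49 is the first node v on the
root-to-leaf path with p <= v <= q (go left if both < v, right if both > v).
Walk from root:
  at 11: both 20 and 49 > 11, go right
  at 20: 20 <= 20 <= 49, this is the LCA
LCA = 20


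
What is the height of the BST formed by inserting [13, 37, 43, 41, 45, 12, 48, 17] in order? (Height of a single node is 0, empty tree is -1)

Insertion order: [13, 37, 43, 41, 45, 12, 48, 17]
Tree (level-order array): [13, 12, 37, None, None, 17, 43, None, None, 41, 45, None, None, None, 48]
Compute height bottom-up (empty subtree = -1):
  height(12) = 1 + max(-1, -1) = 0
  height(17) = 1 + max(-1, -1) = 0
  height(41) = 1 + max(-1, -1) = 0
  height(48) = 1 + max(-1, -1) = 0
  height(45) = 1 + max(-1, 0) = 1
  height(43) = 1 + max(0, 1) = 2
  height(37) = 1 + max(0, 2) = 3
  height(13) = 1 + max(0, 3) = 4
Height = 4


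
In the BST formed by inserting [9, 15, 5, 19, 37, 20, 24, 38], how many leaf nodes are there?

Tree built from: [9, 15, 5, 19, 37, 20, 24, 38]
Tree (level-order array): [9, 5, 15, None, None, None, 19, None, 37, 20, 38, None, 24]
Rule: A leaf has 0 children.
Per-node child counts:
  node 9: 2 child(ren)
  node 5: 0 child(ren)
  node 15: 1 child(ren)
  node 19: 1 child(ren)
  node 37: 2 child(ren)
  node 20: 1 child(ren)
  node 24: 0 child(ren)
  node 38: 0 child(ren)
Matching nodes: [5, 24, 38]
Count of leaf nodes: 3


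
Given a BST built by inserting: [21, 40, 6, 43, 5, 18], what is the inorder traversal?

Tree insertion order: [21, 40, 6, 43, 5, 18]
Tree (level-order array): [21, 6, 40, 5, 18, None, 43]
Inorder traversal: [5, 6, 18, 21, 40, 43]


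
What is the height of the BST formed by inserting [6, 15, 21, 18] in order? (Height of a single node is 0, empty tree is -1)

Insertion order: [6, 15, 21, 18]
Tree (level-order array): [6, None, 15, None, 21, 18]
Compute height bottom-up (empty subtree = -1):
  height(18) = 1 + max(-1, -1) = 0
  height(21) = 1 + max(0, -1) = 1
  height(15) = 1 + max(-1, 1) = 2
  height(6) = 1 + max(-1, 2) = 3
Height = 3


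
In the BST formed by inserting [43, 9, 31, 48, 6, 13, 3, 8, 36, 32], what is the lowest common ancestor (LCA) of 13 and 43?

Tree insertion order: [43, 9, 31, 48, 6, 13, 3, 8, 36, 32]
Tree (level-order array): [43, 9, 48, 6, 31, None, None, 3, 8, 13, 36, None, None, None, None, None, None, 32]
In a BST, the LCA of p=13, q=43 is the first node v on the
root-to-leaf path with p <= v <= q (go left if both < v, right if both > v).
Walk from root:
  at 43: 13 <= 43 <= 43, this is the LCA
LCA = 43


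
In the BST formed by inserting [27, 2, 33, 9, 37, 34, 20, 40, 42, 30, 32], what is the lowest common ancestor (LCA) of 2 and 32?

Tree insertion order: [27, 2, 33, 9, 37, 34, 20, 40, 42, 30, 32]
Tree (level-order array): [27, 2, 33, None, 9, 30, 37, None, 20, None, 32, 34, 40, None, None, None, None, None, None, None, 42]
In a BST, the LCA of p=2, q=32 is the first node v on the
root-to-leaf path with p <= v <= q (go left if both < v, right if both > v).
Walk from root:
  at 27: 2 <= 27 <= 32, this is the LCA
LCA = 27


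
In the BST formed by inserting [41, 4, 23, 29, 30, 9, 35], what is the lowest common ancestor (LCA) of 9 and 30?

Tree insertion order: [41, 4, 23, 29, 30, 9, 35]
Tree (level-order array): [41, 4, None, None, 23, 9, 29, None, None, None, 30, None, 35]
In a BST, the LCA of p=9, q=30 is the first node v on the
root-to-leaf path with p <= v <= q (go left if both < v, right if both > v).
Walk from root:
  at 41: both 9 and 30 < 41, go left
  at 4: both 9 and 30 > 4, go right
  at 23: 9 <= 23 <= 30, this is the LCA
LCA = 23


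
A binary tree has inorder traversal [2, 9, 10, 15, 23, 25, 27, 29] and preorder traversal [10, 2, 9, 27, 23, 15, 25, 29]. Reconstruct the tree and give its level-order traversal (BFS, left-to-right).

Inorder:  [2, 9, 10, 15, 23, 25, 27, 29]
Preorder: [10, 2, 9, 27, 23, 15, 25, 29]
Algorithm: preorder visits root first, so consume preorder in order;
for each root, split the current inorder slice at that value into
left-subtree inorder and right-subtree inorder, then recurse.
Recursive splits:
  root=10; inorder splits into left=[2, 9], right=[15, 23, 25, 27, 29]
  root=2; inorder splits into left=[], right=[9]
  root=9; inorder splits into left=[], right=[]
  root=27; inorder splits into left=[15, 23, 25], right=[29]
  root=23; inorder splits into left=[15], right=[25]
  root=15; inorder splits into left=[], right=[]
  root=25; inorder splits into left=[], right=[]
  root=29; inorder splits into left=[], right=[]
Reconstructed level-order: [10, 2, 27, 9, 23, 29, 15, 25]


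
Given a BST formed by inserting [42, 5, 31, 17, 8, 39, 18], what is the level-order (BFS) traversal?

Tree insertion order: [42, 5, 31, 17, 8, 39, 18]
Tree (level-order array): [42, 5, None, None, 31, 17, 39, 8, 18]
BFS from the root, enqueuing left then right child of each popped node:
  queue [42] -> pop 42, enqueue [5], visited so far: [42]
  queue [5] -> pop 5, enqueue [31], visited so far: [42, 5]
  queue [31] -> pop 31, enqueue [17, 39], visited so far: [42, 5, 31]
  queue [17, 39] -> pop 17, enqueue [8, 18], visited so far: [42, 5, 31, 17]
  queue [39, 8, 18] -> pop 39, enqueue [none], visited so far: [42, 5, 31, 17, 39]
  queue [8, 18] -> pop 8, enqueue [none], visited so far: [42, 5, 31, 17, 39, 8]
  queue [18] -> pop 18, enqueue [none], visited so far: [42, 5, 31, 17, 39, 8, 18]
Result: [42, 5, 31, 17, 39, 8, 18]


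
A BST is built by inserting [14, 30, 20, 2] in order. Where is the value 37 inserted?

Starting tree (level order): [14, 2, 30, None, None, 20]
Insertion path: 14 -> 30
Result: insert 37 as right child of 30
Final tree (level order): [14, 2, 30, None, None, 20, 37]


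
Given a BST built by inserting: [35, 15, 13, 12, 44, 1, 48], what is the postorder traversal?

Tree insertion order: [35, 15, 13, 12, 44, 1, 48]
Tree (level-order array): [35, 15, 44, 13, None, None, 48, 12, None, None, None, 1]
Postorder traversal: [1, 12, 13, 15, 48, 44, 35]


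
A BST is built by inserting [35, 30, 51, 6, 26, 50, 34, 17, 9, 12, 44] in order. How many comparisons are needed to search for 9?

Search path for 9: 35 -> 30 -> 6 -> 26 -> 17 -> 9
Found: True
Comparisons: 6


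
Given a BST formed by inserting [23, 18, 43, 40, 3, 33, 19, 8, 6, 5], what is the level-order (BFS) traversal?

Tree insertion order: [23, 18, 43, 40, 3, 33, 19, 8, 6, 5]
Tree (level-order array): [23, 18, 43, 3, 19, 40, None, None, 8, None, None, 33, None, 6, None, None, None, 5]
BFS from the root, enqueuing left then right child of each popped node:
  queue [23] -> pop 23, enqueue [18, 43], visited so far: [23]
  queue [18, 43] -> pop 18, enqueue [3, 19], visited so far: [23, 18]
  queue [43, 3, 19] -> pop 43, enqueue [40], visited so far: [23, 18, 43]
  queue [3, 19, 40] -> pop 3, enqueue [8], visited so far: [23, 18, 43, 3]
  queue [19, 40, 8] -> pop 19, enqueue [none], visited so far: [23, 18, 43, 3, 19]
  queue [40, 8] -> pop 40, enqueue [33], visited so far: [23, 18, 43, 3, 19, 40]
  queue [8, 33] -> pop 8, enqueue [6], visited so far: [23, 18, 43, 3, 19, 40, 8]
  queue [33, 6] -> pop 33, enqueue [none], visited so far: [23, 18, 43, 3, 19, 40, 8, 33]
  queue [6] -> pop 6, enqueue [5], visited so far: [23, 18, 43, 3, 19, 40, 8, 33, 6]
  queue [5] -> pop 5, enqueue [none], visited so far: [23, 18, 43, 3, 19, 40, 8, 33, 6, 5]
Result: [23, 18, 43, 3, 19, 40, 8, 33, 6, 5]


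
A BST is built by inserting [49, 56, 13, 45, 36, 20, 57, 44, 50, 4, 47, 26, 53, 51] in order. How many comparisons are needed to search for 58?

Search path for 58: 49 -> 56 -> 57
Found: False
Comparisons: 3


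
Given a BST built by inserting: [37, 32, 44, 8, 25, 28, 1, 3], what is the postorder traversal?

Tree insertion order: [37, 32, 44, 8, 25, 28, 1, 3]
Tree (level-order array): [37, 32, 44, 8, None, None, None, 1, 25, None, 3, None, 28]
Postorder traversal: [3, 1, 28, 25, 8, 32, 44, 37]


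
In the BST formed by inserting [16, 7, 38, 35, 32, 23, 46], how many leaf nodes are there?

Tree built from: [16, 7, 38, 35, 32, 23, 46]
Tree (level-order array): [16, 7, 38, None, None, 35, 46, 32, None, None, None, 23]
Rule: A leaf has 0 children.
Per-node child counts:
  node 16: 2 child(ren)
  node 7: 0 child(ren)
  node 38: 2 child(ren)
  node 35: 1 child(ren)
  node 32: 1 child(ren)
  node 23: 0 child(ren)
  node 46: 0 child(ren)
Matching nodes: [7, 23, 46]
Count of leaf nodes: 3


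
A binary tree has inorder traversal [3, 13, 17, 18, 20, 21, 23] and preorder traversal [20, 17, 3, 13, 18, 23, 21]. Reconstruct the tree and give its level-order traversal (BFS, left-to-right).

Inorder:  [3, 13, 17, 18, 20, 21, 23]
Preorder: [20, 17, 3, 13, 18, 23, 21]
Algorithm: preorder visits root first, so consume preorder in order;
for each root, split the current inorder slice at that value into
left-subtree inorder and right-subtree inorder, then recurse.
Recursive splits:
  root=20; inorder splits into left=[3, 13, 17, 18], right=[21, 23]
  root=17; inorder splits into left=[3, 13], right=[18]
  root=3; inorder splits into left=[], right=[13]
  root=13; inorder splits into left=[], right=[]
  root=18; inorder splits into left=[], right=[]
  root=23; inorder splits into left=[21], right=[]
  root=21; inorder splits into left=[], right=[]
Reconstructed level-order: [20, 17, 23, 3, 18, 21, 13]


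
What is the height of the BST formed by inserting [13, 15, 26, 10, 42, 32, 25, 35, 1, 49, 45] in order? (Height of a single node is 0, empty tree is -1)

Insertion order: [13, 15, 26, 10, 42, 32, 25, 35, 1, 49, 45]
Tree (level-order array): [13, 10, 15, 1, None, None, 26, None, None, 25, 42, None, None, 32, 49, None, 35, 45]
Compute height bottom-up (empty subtree = -1):
  height(1) = 1 + max(-1, -1) = 0
  height(10) = 1 + max(0, -1) = 1
  height(25) = 1 + max(-1, -1) = 0
  height(35) = 1 + max(-1, -1) = 0
  height(32) = 1 + max(-1, 0) = 1
  height(45) = 1 + max(-1, -1) = 0
  height(49) = 1 + max(0, -1) = 1
  height(42) = 1 + max(1, 1) = 2
  height(26) = 1 + max(0, 2) = 3
  height(15) = 1 + max(-1, 3) = 4
  height(13) = 1 + max(1, 4) = 5
Height = 5


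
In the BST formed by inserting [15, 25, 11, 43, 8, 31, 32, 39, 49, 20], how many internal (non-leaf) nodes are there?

Tree built from: [15, 25, 11, 43, 8, 31, 32, 39, 49, 20]
Tree (level-order array): [15, 11, 25, 8, None, 20, 43, None, None, None, None, 31, 49, None, 32, None, None, None, 39]
Rule: An internal node has at least one child.
Per-node child counts:
  node 15: 2 child(ren)
  node 11: 1 child(ren)
  node 8: 0 child(ren)
  node 25: 2 child(ren)
  node 20: 0 child(ren)
  node 43: 2 child(ren)
  node 31: 1 child(ren)
  node 32: 1 child(ren)
  node 39: 0 child(ren)
  node 49: 0 child(ren)
Matching nodes: [15, 11, 25, 43, 31, 32]
Count of internal (non-leaf) nodes: 6


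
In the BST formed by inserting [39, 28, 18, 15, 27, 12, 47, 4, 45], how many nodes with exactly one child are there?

Tree built from: [39, 28, 18, 15, 27, 12, 47, 4, 45]
Tree (level-order array): [39, 28, 47, 18, None, 45, None, 15, 27, None, None, 12, None, None, None, 4]
Rule: These are nodes with exactly 1 non-null child.
Per-node child counts:
  node 39: 2 child(ren)
  node 28: 1 child(ren)
  node 18: 2 child(ren)
  node 15: 1 child(ren)
  node 12: 1 child(ren)
  node 4: 0 child(ren)
  node 27: 0 child(ren)
  node 47: 1 child(ren)
  node 45: 0 child(ren)
Matching nodes: [28, 15, 12, 47]
Count of nodes with exactly one child: 4


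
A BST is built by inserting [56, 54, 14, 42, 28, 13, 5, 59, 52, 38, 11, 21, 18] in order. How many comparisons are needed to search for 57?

Search path for 57: 56 -> 59
Found: False
Comparisons: 2


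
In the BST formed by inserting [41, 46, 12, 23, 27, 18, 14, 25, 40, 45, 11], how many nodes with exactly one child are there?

Tree built from: [41, 46, 12, 23, 27, 18, 14, 25, 40, 45, 11]
Tree (level-order array): [41, 12, 46, 11, 23, 45, None, None, None, 18, 27, None, None, 14, None, 25, 40]
Rule: These are nodes with exactly 1 non-null child.
Per-node child counts:
  node 41: 2 child(ren)
  node 12: 2 child(ren)
  node 11: 0 child(ren)
  node 23: 2 child(ren)
  node 18: 1 child(ren)
  node 14: 0 child(ren)
  node 27: 2 child(ren)
  node 25: 0 child(ren)
  node 40: 0 child(ren)
  node 46: 1 child(ren)
  node 45: 0 child(ren)
Matching nodes: [18, 46]
Count of nodes with exactly one child: 2


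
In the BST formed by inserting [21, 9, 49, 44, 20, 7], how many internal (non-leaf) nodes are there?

Tree built from: [21, 9, 49, 44, 20, 7]
Tree (level-order array): [21, 9, 49, 7, 20, 44]
Rule: An internal node has at least one child.
Per-node child counts:
  node 21: 2 child(ren)
  node 9: 2 child(ren)
  node 7: 0 child(ren)
  node 20: 0 child(ren)
  node 49: 1 child(ren)
  node 44: 0 child(ren)
Matching nodes: [21, 9, 49]
Count of internal (non-leaf) nodes: 3


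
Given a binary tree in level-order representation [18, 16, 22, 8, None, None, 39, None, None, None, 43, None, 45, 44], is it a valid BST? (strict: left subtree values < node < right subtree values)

Level-order array: [18, 16, 22, 8, None, None, 39, None, None, None, 43, None, 45, 44]
Validate using subtree bounds (lo, hi): at each node, require lo < value < hi,
then recurse left with hi=value and right with lo=value.
Preorder trace (stopping at first violation):
  at node 18 with bounds (-inf, +inf): OK
  at node 16 with bounds (-inf, 18): OK
  at node 8 with bounds (-inf, 16): OK
  at node 22 with bounds (18, +inf): OK
  at node 39 with bounds (22, +inf): OK
  at node 43 with bounds (39, +inf): OK
  at node 45 with bounds (43, +inf): OK
  at node 44 with bounds (43, 45): OK
No violation found at any node.
Result: Valid BST


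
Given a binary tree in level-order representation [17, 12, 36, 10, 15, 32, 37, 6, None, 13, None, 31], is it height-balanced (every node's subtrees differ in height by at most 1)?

Tree (level-order array): [17, 12, 36, 10, 15, 32, 37, 6, None, 13, None, 31]
Definition: a tree is height-balanced if, at every node, |h(left) - h(right)| <= 1 (empty subtree has height -1).
Bottom-up per-node check:
  node 6: h_left=-1, h_right=-1, diff=0 [OK], height=0
  node 10: h_left=0, h_right=-1, diff=1 [OK], height=1
  node 13: h_left=-1, h_right=-1, diff=0 [OK], height=0
  node 15: h_left=0, h_right=-1, diff=1 [OK], height=1
  node 12: h_left=1, h_right=1, diff=0 [OK], height=2
  node 31: h_left=-1, h_right=-1, diff=0 [OK], height=0
  node 32: h_left=0, h_right=-1, diff=1 [OK], height=1
  node 37: h_left=-1, h_right=-1, diff=0 [OK], height=0
  node 36: h_left=1, h_right=0, diff=1 [OK], height=2
  node 17: h_left=2, h_right=2, diff=0 [OK], height=3
All nodes satisfy the balance condition.
Result: Balanced


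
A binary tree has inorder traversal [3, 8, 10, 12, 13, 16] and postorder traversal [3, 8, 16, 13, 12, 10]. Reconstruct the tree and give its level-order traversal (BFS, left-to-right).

Inorder:   [3, 8, 10, 12, 13, 16]
Postorder: [3, 8, 16, 13, 12, 10]
Algorithm: postorder visits root last, so walk postorder right-to-left;
each value is the root of the current inorder slice — split it at that
value, recurse on the right subtree first, then the left.
Recursive splits:
  root=10; inorder splits into left=[3, 8], right=[12, 13, 16]
  root=12; inorder splits into left=[], right=[13, 16]
  root=13; inorder splits into left=[], right=[16]
  root=16; inorder splits into left=[], right=[]
  root=8; inorder splits into left=[3], right=[]
  root=3; inorder splits into left=[], right=[]
Reconstructed level-order: [10, 8, 12, 3, 13, 16]


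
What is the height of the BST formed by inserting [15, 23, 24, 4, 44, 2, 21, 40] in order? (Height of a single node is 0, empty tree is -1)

Insertion order: [15, 23, 24, 4, 44, 2, 21, 40]
Tree (level-order array): [15, 4, 23, 2, None, 21, 24, None, None, None, None, None, 44, 40]
Compute height bottom-up (empty subtree = -1):
  height(2) = 1 + max(-1, -1) = 0
  height(4) = 1 + max(0, -1) = 1
  height(21) = 1 + max(-1, -1) = 0
  height(40) = 1 + max(-1, -1) = 0
  height(44) = 1 + max(0, -1) = 1
  height(24) = 1 + max(-1, 1) = 2
  height(23) = 1 + max(0, 2) = 3
  height(15) = 1 + max(1, 3) = 4
Height = 4
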